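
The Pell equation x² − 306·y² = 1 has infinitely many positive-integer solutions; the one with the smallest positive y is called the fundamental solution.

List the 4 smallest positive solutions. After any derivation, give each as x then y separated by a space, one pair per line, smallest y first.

35 2
2449 140
171395 9798
11995201 685720

[17; 2,34] for √306; ℓ=2 ⇒ convergent index 1
a_0=17:  p_0=17·1+0=17,  q_0=17·0+1=1
a_1=2:  p_1=2·17+1=35,  q_1=2·1+0=2
(x₁, y₁) = (35, 2);  35² − 306·2² = 1 ✓
(35+2√306)^2 = 2449 + 140√306
(35+2√306)^3 = 171395 + 9798√306
(35+2√306)^4 = 11995201 + 685720√306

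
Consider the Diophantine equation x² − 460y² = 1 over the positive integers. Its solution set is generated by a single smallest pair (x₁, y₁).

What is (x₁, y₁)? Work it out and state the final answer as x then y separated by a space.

√460 → a₀=21, period (2,4,3,1,2,10,2,1,3,4,2,42); ℓ=12 even so k=11
a_0=21:  p_0=21·1+0=21,  q_0=21·0+1=1
a_1=2:  p_1=2·21+1=43,  q_1=2·1+0=2
a_2=4:  p_2=4·43+21=193,  q_2=4·2+1=9
a_3=3:  p_3=3·193+43=622,  q_3=3·9+2=29
a_4=1:  p_4=1·622+193=815,  q_4=1·29+9=38
a_5=2:  p_5=2·815+622=2252,  q_5=2·38+29=105
a_6=10:  p_6=10·2252+815=23335,  q_6=10·105+38=1088
a_7=2:  p_7=2·23335+2252=48922,  q_7=2·1088+105=2281
a_8=1:  p_8=1·48922+23335=72257,  q_8=1·2281+1088=3369
a_9=3:  p_9=3·72257+48922=265693,  q_9=3·3369+2281=12388
a_10=4:  p_10=4·265693+72257=1135029,  q_10=4·12388+3369=52921
a_11=2:  p_11=2·1135029+265693=2535751,  q_11=2·52921+12388=118230
fundamental: x₁=2535751, y₁=118230  (since 6430033134001 − 460·13978332900 = 1)

2535751 118230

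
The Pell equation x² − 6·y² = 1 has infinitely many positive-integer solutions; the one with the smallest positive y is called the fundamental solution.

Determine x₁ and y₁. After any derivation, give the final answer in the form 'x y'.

5 2

[2; 2,4] for √6; ℓ=2 ⇒ convergent index 1
i=0: a=2 ⇒ p=2, q=1
i=1: a=2 ⇒ p=5, q=2
fundamental: x₁=5, y₁=2  (since 25 − 6·4 = 1)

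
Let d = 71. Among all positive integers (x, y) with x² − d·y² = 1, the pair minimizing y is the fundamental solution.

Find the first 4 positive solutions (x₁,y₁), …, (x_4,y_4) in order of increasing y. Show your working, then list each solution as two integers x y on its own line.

3480 413
24220799 2874480
168576757560 20006380387
1173294208396801 139244404619040

d=71: √d = [8; 2,2,1,7,1,2,2,16] (ℓ=8, even), read p_7/q_7
i=0: a=8 ⇒ p=8, q=1
i=1: a=2 ⇒ p=17, q=2
i=2: a=2 ⇒ p=42, q=5
i=3: a=1 ⇒ p=59, q=7
i=4: a=7 ⇒ p=455, q=54
i=5: a=1 ⇒ p=514, q=61
i=6: a=2 ⇒ p=1483, q=176
i=7: a=2 ⇒ p=3480, q=413
fundamental: x₁=3480, y₁=413  (since 12110400 − 71·170569 = 1)
(x_2, y_2) = (3480·3480 + 71·413·413, 3480·413 + 413·3480) = (24220799, 2874480)
(x_3, y_3) = (3480·24220799 + 71·413·2874480, 3480·2874480 + 413·24220799) = (168576757560, 20006380387)
(x_4, y_4) = (3480·168576757560 + 71·413·20006380387, 3480·20006380387 + 413·168576757560) = (1173294208396801, 139244404619040)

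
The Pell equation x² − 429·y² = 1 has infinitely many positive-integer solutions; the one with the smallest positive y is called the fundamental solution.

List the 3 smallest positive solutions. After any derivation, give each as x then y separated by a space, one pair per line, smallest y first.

√429 → a₀=20, period (1,2,2,9,1,12,1,9,2,2,1,40); ℓ=12 even so k=11
a_0=20:  p_0=20·1+0=20,  q_0=20·0+1=1
a_1=1:  p_1=1·20+1=21,  q_1=1·1+0=1
a_2=2:  p_2=2·21+20=62,  q_2=2·1+1=3
a_3=2:  p_3=2·62+21=145,  q_3=2·3+1=7
…
a_5=1:  p_5=1·1367+145=1512,  q_5=1·66+7=73
…
a_8=9:  p_8=9·21023+19511=208718,  q_8=9·1015+942=10077
a_9=2:  p_9=2·208718+21023=438459,  q_9=2·10077+1015=21169
a_10=2:  p_10=2·438459+208718=1085636,  q_10=2·21169+10077=52415
a_11=1:  p_11=1·1085636+438459=1524095,  q_11=1·52415+21169=73584
fundamental: x₁=1524095, y₁=73584  (since 2322865569025 − 429·5414605056 = 1)
n=2: (1524095,73584)∘(1524095,73584) = (1524095·1524095+429·73584·73584, 1524095·73584+73584·1524095) = (4645731138049,224298012960)
n=3: (4645731138049,224298012960)∘(1524095,73584) = (1524095·4645731138049+429·73584·224298012960, 1524095·224298012960+73584·4645731138049) = (14161071197688057215,683702960124468816)

1524095 73584
4645731138049 224298012960
14161071197688057215 683702960124468816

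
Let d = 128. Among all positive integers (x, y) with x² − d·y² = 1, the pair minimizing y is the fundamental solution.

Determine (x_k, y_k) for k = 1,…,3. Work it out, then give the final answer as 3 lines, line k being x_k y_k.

577 51
665857 58854
768398401 67917465

[11; 3,5,3,22] for √128; ℓ=4 ⇒ convergent index 3
step 0: (11, 1)  from 11·(1,0) + (0,1)
…
step 2: (181, 16)  from 5·(34,3) + (11,1)
step 3: (577, 51)  from 3·(181,16) + (34,3)
fundamental: x₁=577, y₁=51  (since 332929 − 128·2601 = 1)
(577+51√128)^2 = 665857 + 58854√128
(577+51√128)^3 = 768398401 + 67917465√128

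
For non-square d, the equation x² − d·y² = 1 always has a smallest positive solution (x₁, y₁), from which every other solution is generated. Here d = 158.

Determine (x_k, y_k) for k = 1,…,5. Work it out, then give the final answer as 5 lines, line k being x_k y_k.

√158 → a₀=12, period (1,1,3,12,3,1,1,24); ℓ=8 even so k=7
step 0: (12, 1)  from 12·(1,0) + (0,1)
step 1: (13, 1)  from 1·(12,1) + (1,0)
step 2: (25, 2)  from 1·(13,1) + (12,1)
step 3: (88, 7)  from 3·(25,2) + (13,1)
step 4: (1081, 86)  from 12·(88,7) + (25,2)
step 5: (3331, 265)  from 3·(1081,86) + (88,7)
step 6: (4412, 351)  from 1·(3331,265) + (1081,86)
step 7: (7743, 616)  from 1·(4412,351) + (3331,265)
fundamental: x₁=7743, y₁=616  (since 59954049 − 158·379456 = 1)
(x_2, y_2) = (7743·7743 + 158·616·616, 7743·616 + 616·7743) = (119908097, 9539376)
(x_3, y_3) = (7743·119908097 + 158·616·9539376, 7743·9539376 + 616·119908097) = (1856896782399, 147726776120)
(x_4, y_4) = (7743·1856896782399 + 158·616·147726776120, 7743·147726776120 + 616·1856896782399) = (28755903452322817, 2287696845454944)
(x_5, y_5) = (7743·28755903452322817 + 158·616·2287696845454944, 7743·2287696845454944 + 616·28755903452322817) = (445313919005774361663, 35427273200988486664)

7743 616
119908097 9539376
1856896782399 147726776120
28755903452322817 2287696845454944
445313919005774361663 35427273200988486664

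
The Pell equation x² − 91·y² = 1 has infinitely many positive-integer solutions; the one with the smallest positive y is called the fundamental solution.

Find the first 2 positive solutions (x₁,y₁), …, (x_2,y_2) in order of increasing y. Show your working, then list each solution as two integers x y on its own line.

d=91: √d = [9; 1,1,5,1,5,1,1,18] (ℓ=8, even), read p_7/q_7
i=0: a=9 ⇒ p=9, q=1
i=1: a=1 ⇒ p=10, q=1
…
i=3: a=5 ⇒ p=105, q=11
…
i=5: a=5 ⇒ p=725, q=76
i=6: a=1 ⇒ p=849, q=89
i=7: a=1 ⇒ p=1574, q=165
(x₁, y₁) = (1574, 165);  1574² − 91·165² = 1 ✓
(x_2, y_2) = (1574·1574 + 91·165·165, 1574·165 + 165·1574) = (4954951, 519420)

1574 165
4954951 519420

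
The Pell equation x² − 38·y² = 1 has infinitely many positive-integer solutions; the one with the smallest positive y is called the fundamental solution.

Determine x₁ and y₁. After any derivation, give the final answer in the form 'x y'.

√38 → a₀=6, period (6,12); ℓ=2 even so k=1
i=0: a=6 ⇒ p=6, q=1
i=1: a=6 ⇒ p=37, q=6
fundamental: x₁=37, y₁=6  (since 1369 − 38·36 = 1)

37 6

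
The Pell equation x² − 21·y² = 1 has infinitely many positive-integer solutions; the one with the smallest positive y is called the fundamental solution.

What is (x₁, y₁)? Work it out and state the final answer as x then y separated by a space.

√21 → a₀=4, period (1,1,2,1,1,8); ℓ=6 even so k=5
i=0: a=4 ⇒ p=4, q=1
i=1: a=1 ⇒ p=5, q=1
…
i=3: a=2 ⇒ p=23, q=5
i=4: a=1 ⇒ p=32, q=7
i=5: a=1 ⇒ p=55, q=12
→ (55, 12).  Check: 55²=3025, 21·12²=3024, difference 1.

55 12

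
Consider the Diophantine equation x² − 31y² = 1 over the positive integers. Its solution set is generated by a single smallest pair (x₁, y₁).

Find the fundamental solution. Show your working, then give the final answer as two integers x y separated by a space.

1520 273

[5; 1,1,3,5,3,1,1,10] for √31; ℓ=8 ⇒ convergent index 7
a_0=5:  p_0=5·1+0=5,  q_0=5·0+1=1
…
a_3=3:  p_3=3·11+6=39,  q_3=3·2+1=7
…
a_6=1:  p_6=1·657+206=863,  q_6=1·118+37=155
a_7=1:  p_7=1·863+657=1520,  q_7=1·155+118=273
fundamental: x₁=1520, y₁=273  (since 2310400 − 31·74529 = 1)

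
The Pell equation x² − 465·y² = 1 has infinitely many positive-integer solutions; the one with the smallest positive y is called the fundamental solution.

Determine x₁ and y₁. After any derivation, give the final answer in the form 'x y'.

√465 → a₀=21, period (1,1,3,2,2,2,3,1,1,42); ℓ=10 even so k=9
a_0=21:  p_0=21·1+0=21,  q_0=21·0+1=1
a_1=1:  p_1=1·21+1=22,  q_1=1·1+0=1
…
a_3=3:  p_3=3·43+22=151,  q_3=3·2+1=7
a_4=2:  p_4=2·151+43=345,  q_4=2·7+2=16
a_5=2:  p_5=2·345+151=841,  q_5=2·16+7=39
a_6=2:  p_6=2·841+345=2027,  q_6=2·39+16=94
a_7=3:  p_7=3·2027+841=6922,  q_7=3·94+39=321
a_8=1:  p_8=1·6922+2027=8949,  q_8=1·321+94=415
a_9=1:  p_9=1·8949+6922=15871,  q_9=1·415+321=736
fundamental: x₁=15871, y₁=736  (since 251888641 − 465·541696 = 1)

15871 736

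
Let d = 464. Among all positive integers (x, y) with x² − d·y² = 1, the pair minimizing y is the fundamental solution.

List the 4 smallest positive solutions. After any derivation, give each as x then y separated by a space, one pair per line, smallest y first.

d=464: √d = [21; 1,1,5,1,1,1,5,1,1,42] (ℓ=10, even), read p_9/q_9
k=0  a_k=21  p_k/q_k = 21/1
…
k=3  a_k=5  p_k/q_k = 237/11
k=4  a_k=1  p_k/q_k = 280/13
…
k=7  a_k=5  p_k/q_k = 4502/209
k=8  a_k=1  p_k/q_k = 5299/246
k=9  a_k=1  p_k/q_k = 9801/455
fundamental: x₁=9801, y₁=455  (since 96059601 − 464·207025 = 1)
(x_2, y_2) = (9801·9801 + 464·455·455, 9801·455 + 455·9801) = (192119201, 8918910)
(x_3, y_3) = (9801·192119201 + 464·455·8918910, 9801·8918910 + 455·192119201) = (3765920568201, 174828473365)
(x_4, y_4) = (9801·3765920568201 + 464·455·174828473365, 9801·174828473365 + 455·3765920568201) = (73819574785756801, 3426987725981820)

9801 455
192119201 8918910
3765920568201 174828473365
73819574785756801 3426987725981820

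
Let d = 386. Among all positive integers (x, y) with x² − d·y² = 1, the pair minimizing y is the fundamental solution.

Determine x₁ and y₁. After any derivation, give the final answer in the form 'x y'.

111555 5678

√386 → a₀=19, period (1,1,1,4,1,18,1,4,1,1,1,38); ℓ=12 even so k=11
a_0=19:  p_0=19·1+0=19,  q_0=19·0+1=1
a_1=1:  p_1=1·19+1=20,  q_1=1·1+0=1
…
a_4=4:  p_4=4·59+39=275,  q_4=4·3+2=14
…
a_6=18:  p_6=18·334+275=6287,  q_6=18·17+14=320
…
a_8=4:  p_8=4·6621+6287=32771,  q_8=4·337+320=1668
a_9=1:  p_9=1·32771+6621=39392,  q_9=1·1668+337=2005
a_10=1:  p_10=1·39392+32771=72163,  q_10=1·2005+1668=3673
a_11=1:  p_11=1·72163+39392=111555,  q_11=1·3673+2005=5678
fundamental: x₁=111555, y₁=5678  (since 12444518025 − 386·32239684 = 1)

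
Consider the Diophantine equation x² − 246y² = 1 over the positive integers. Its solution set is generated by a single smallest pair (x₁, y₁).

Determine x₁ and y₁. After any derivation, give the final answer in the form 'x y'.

88805 5662

√246 → a₀=15, period (1,2,5,1,14,1,5,2,1,30); ℓ=10 even so k=9
step 0: (15, 1)  from 15·(1,0) + (0,1)
…
step 5: (4423, 282)  from 14·(298,19) + (251,16)
step 6: (4721, 301)  from 1·(4423,282) + (298,19)
…
step 8: (60777, 3875)  from 2·(28028,1787) + (4721,301)
step 9: (88805, 5662)  from 1·(60777,3875) + (28028,1787)
(x₁, y₁) = (88805, 5662);  88805² − 246·5662² = 1 ✓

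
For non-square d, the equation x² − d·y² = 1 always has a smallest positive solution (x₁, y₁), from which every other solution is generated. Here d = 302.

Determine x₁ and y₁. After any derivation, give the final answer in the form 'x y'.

d=302: √d = [17; 2,1,1,1,4,…,1,2,34] (ℓ=16, even), read p_15/q_15
k=0  a_k=17  p_k/q_k = 17/1
…
k=6  a_k=2  p_k/q_k = 1425/82
k=7  a_k=1  p_k/q_k = 2068/119
…
k=14  a_k=1  p_k/q_k = 1617193/93059
k=15  a_k=2  p_k/q_k = 4276623/246092
→ (4276623, 246092).  Check: 4276623²=18289504284129, 302·246092²=18289504284128, difference 1.

4276623 246092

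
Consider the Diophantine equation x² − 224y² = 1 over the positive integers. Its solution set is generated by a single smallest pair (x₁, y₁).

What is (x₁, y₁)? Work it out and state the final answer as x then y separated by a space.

√224 = [14; 1,28, …], period ℓ=2 (even) → k=1
step 0: (14, 1)  from 14·(1,0) + (0,1)
step 1: (15, 1)  from 1·(14,1) + (1,0)
fundamental: x₁=15, y₁=1  (since 225 − 224·1 = 1)

15 1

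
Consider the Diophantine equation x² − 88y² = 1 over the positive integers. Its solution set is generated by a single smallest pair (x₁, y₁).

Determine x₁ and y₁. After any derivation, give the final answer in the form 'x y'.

√88 = [9; 2,1,1,1,2,18, …], period ℓ=6 (even) → k=5
i=0: a=9 ⇒ p=9, q=1
…
i=2: a=1 ⇒ p=28, q=3
…
i=4: a=1 ⇒ p=75, q=8
i=5: a=2 ⇒ p=197, q=21
(x₁, y₁) = (197, 21);  197² − 88·21² = 1 ✓

197 21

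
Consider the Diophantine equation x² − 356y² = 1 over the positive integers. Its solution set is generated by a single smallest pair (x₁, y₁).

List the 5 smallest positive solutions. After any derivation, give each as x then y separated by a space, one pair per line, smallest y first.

d=356: √d = [18; 1,6,1,1,2,…,6,1,36] (ℓ=14, even), read p_13/q_13
a_0=18:  p_0=18·1+0=18,  q_0=18·0+1=1
a_1=1:  p_1=1·18+1=19,  q_1=1·1+0=1
a_2=6:  p_2=6·19+18=132,  q_2=6·1+1=7
a_3=1:  p_3=1·132+19=151,  q_3=1·7+1=8
a_4=1:  p_4=1·151+132=283,  q_4=1·8+7=15
a_5=2:  p_5=2·283+151=717,  q_5=2·15+8=38
a_6=1:  p_6=1·717+283=1000,  q_6=1·38+15=53
a_7=8:  p_7=8·1000+717=8717,  q_7=8·53+38=462
a_8=1:  p_8=1·8717+1000=9717,  q_8=1·462+53=515
…
a_10=1:  p_10=1·28151+9717=37868,  q_10=1·1492+515=2007
a_11=1:  p_11=1·37868+28151=66019,  q_11=1·2007+1492=3499
a_12=6:  p_12=6·66019+37868=433982,  q_12=6·3499+2007=23001
a_13=1:  p_13=1·433982+66019=500001,  q_13=1·23001+3499=26500
(x₁, y₁) = (500001, 26500);  500001² − 356·26500² = 1 ✓
n=2: (500001,26500)∘(500001,26500) = (500001·500001+356·26500·26500, 500001·26500+26500·500001) = (500002000001,26500053000)
n=3: (500002000001,26500053000)∘(500001,26500) = (500001·500002000001+356·26500·26500053000, 500001·26500053000+26500·500002000001) = (500003000004500001,26500106000079500)
n=4: (500003000004500001,26500106000079500)∘(500001,26500) = (500001·500003000004500001+356·26500·26500106000079500, 500001·26500106000079500+26500·500003000004500001) = (500004000010000008000001,26500159000265000106000)
n=5: (500004000010000008000001,26500159000265000106000)∘(500001,26500) = (500001·500004000010000008000001+356·26500·26500159000265000106000, 500001·26500159000265000106000+26500·500004000010000008000001) = (500005000017500025000012500001,26500212000556500530000132500)

500001 26500
500002000001 26500053000
500003000004500001 26500106000079500
500004000010000008000001 26500159000265000106000
500005000017500025000012500001 26500212000556500530000132500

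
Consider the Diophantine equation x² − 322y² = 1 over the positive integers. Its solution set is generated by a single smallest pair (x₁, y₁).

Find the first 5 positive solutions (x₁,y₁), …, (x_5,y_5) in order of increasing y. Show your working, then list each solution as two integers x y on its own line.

√322 → a₀=17, period (1,16,1,34); ℓ=4 even so k=3
i=0: a=17 ⇒ p=17, q=1
i=1: a=1 ⇒ p=18, q=1
i=2: a=16 ⇒ p=305, q=17
i=3: a=1 ⇒ p=323, q=18
(x₁, y₁) = (323, 18);  323² − 322·18² = 1 ✓
(323+18√322)^2 = 208657 + 11628√322
(323+18√322)^3 = 134792099 + 7511670√322
(323+18√322)^4 = 87075487297 + 4852527192√322
(323+18√322)^5 = 56250630001763 + 3134725054362√322

323 18
208657 11628
134792099 7511670
87075487297 4852527192
56250630001763 3134725054362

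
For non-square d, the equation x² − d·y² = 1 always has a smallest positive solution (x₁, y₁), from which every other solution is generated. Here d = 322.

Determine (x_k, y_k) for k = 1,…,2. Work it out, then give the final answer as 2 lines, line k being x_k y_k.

323 18
208657 11628

√322 = [17; 1,16,1,34, …], period ℓ=4 (even) → k=3
k=0  a_k=17  p_k/q_k = 17/1
…
k=2  a_k=16  p_k/q_k = 305/17
k=3  a_k=1  p_k/q_k = 323/18
fundamental: x₁=323, y₁=18  (since 104329 − 322·324 = 1)
n=2: (323,18)∘(323,18) = (323·323+322·18·18, 323·18+18·323) = (208657,11628)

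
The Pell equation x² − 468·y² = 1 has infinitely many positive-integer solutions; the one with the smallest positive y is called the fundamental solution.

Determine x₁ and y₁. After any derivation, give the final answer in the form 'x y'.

649 30

[21; 1,1,1,2,1,1,1,42] for √468; ℓ=8 ⇒ convergent index 7
k=0  a_k=21  p_k/q_k = 21/1
k=1  a_k=1  p_k/q_k = 22/1
k=2  a_k=1  p_k/q_k = 43/2
k=3  a_k=1  p_k/q_k = 65/3
k=4  a_k=2  p_k/q_k = 173/8
…
k=6  a_k=1  p_k/q_k = 411/19
k=7  a_k=1  p_k/q_k = 649/30
→ (649, 30).  Check: 649²=421201, 468·30²=421200, difference 1.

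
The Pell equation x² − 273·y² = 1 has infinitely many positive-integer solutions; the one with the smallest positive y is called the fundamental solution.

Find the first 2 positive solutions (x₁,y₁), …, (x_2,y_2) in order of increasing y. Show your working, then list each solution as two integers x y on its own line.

727 44
1057057 63976

d=273: √d = [16; 1,1,10,1,1,32] (ℓ=6, even), read p_5/q_5
i=0: a=16 ⇒ p=16, q=1
i=1: a=1 ⇒ p=17, q=1
i=2: a=1 ⇒ p=33, q=2
i=3: a=10 ⇒ p=347, q=21
i=4: a=1 ⇒ p=380, q=23
i=5: a=1 ⇒ p=727, q=44
fundamental: x₁=727, y₁=44  (since 528529 − 273·1936 = 1)
n=2: (727,44)∘(727,44) = (727·727+273·44·44, 727·44+44·727) = (1057057,63976)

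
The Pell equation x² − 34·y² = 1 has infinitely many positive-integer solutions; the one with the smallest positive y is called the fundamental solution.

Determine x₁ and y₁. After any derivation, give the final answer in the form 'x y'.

[5; 1,4,1,10] for √34; ℓ=4 ⇒ convergent index 3
step 0: (5, 1)  from 5·(1,0) + (0,1)
step 1: (6, 1)  from 1·(5,1) + (1,0)
step 2: (29, 5)  from 4·(6,1) + (5,1)
step 3: (35, 6)  from 1·(29,5) + (6,1)
(x₁, y₁) = (35, 6);  35² − 34·6² = 1 ✓

35 6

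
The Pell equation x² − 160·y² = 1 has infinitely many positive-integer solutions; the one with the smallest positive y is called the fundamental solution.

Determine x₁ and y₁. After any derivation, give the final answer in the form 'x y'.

721 57

[12; 1,1,1,5,1,1,1,24] for √160; ℓ=8 ⇒ convergent index 7
i=0: a=12 ⇒ p=12, q=1
i=1: a=1 ⇒ p=13, q=1
i=2: a=1 ⇒ p=25, q=2
…
i=4: a=5 ⇒ p=215, q=17
i=5: a=1 ⇒ p=253, q=20
i=6: a=1 ⇒ p=468, q=37
i=7: a=1 ⇒ p=721, q=57
fundamental: x₁=721, y₁=57  (since 519841 − 160·3249 = 1)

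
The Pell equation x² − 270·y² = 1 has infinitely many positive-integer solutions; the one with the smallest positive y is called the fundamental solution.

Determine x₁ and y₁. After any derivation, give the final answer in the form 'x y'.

5291 322

[16; 2,3,6,3,2,32] for √270; ℓ=6 ⇒ convergent index 5
a_0=16:  p_0=16·1+0=16,  q_0=16·0+1=1
…
a_2=3:  p_2=3·33+16=115,  q_2=3·2+1=7
a_3=6:  p_3=6·115+33=723,  q_3=6·7+2=44
a_4=3:  p_4=3·723+115=2284,  q_4=3·44+7=139
a_5=2:  p_5=2·2284+723=5291,  q_5=2·139+44=322
(x₁, y₁) = (5291, 322);  5291² − 270·322² = 1 ✓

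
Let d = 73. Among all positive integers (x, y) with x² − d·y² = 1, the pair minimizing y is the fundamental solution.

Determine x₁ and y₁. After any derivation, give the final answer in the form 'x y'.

d=73: √d = [8; 1,1,5,5,1,1,16] (ℓ=7, odd), read p_13/q_13
step 0: (8, 1)  from 8·(1,0) + (0,1)
step 1: (9, 1)  from 1·(8,1) + (1,0)
step 2: (17, 2)  from 1·(9,1) + (8,1)
…
step 4: (487, 57)  from 5·(94,11) + (17,2)
step 5: (581, 68)  from 1·(487,57) + (94,11)
…
step 8: (18737, 2193)  from 1·(17669,2068) + (1068,125)
step 9: (36406, 4261)  from 1·(18737,2193) + (17669,2068)
step 10: (200767, 23498)  from 5·(36406,4261) + (18737,2193)
step 11: (1040241, 121751)  from 5·(200767,23498) + (36406,4261)
step 12: (1241008, 145249)  from 1·(1040241,121751) + (200767,23498)
step 13: (2281249, 267000)  from 1·(1241008,145249) + (1040241,121751)
→ (2281249, 267000).  Check: 2281249²=5204097000001, 73·267000²=5204097000000, difference 1.

2281249 267000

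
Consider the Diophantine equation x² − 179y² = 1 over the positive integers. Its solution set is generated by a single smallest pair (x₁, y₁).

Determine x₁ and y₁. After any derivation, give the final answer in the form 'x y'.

√179 = [13; 2,1,1,1,3,…,1,2,26, …], period ℓ=14 (even) → k=13
a_0=13:  p_0=13·1+0=13,  q_0=13·0+1=1
a_1=2:  p_1=2·13+1=27,  q_1=2·1+0=2
…
a_3=1:  p_3=1·40+27=67,  q_3=1·3+2=5
…
a_7=13:  p_7=13·2047+388=26999,  q_7=13·153+29=2018
a_8=5:  p_8=5·26999+2047=137042,  q_8=5·2018+153=10243
a_9=3:  p_9=3·137042+26999=438125,  q_9=3·10243+2018=32747
a_10=1:  p_10=1·438125+137042=575167,  q_10=1·32747+10243=42990
a_11=1:  p_11=1·575167+438125=1013292,  q_11=1·42990+32747=75737
a_12=1:  p_12=1·1013292+575167=1588459,  q_12=1·75737+42990=118727
a_13=2:  p_13=2·1588459+1013292=4190210,  q_13=2·118727+75737=313191
(x₁, y₁) = (4190210, 313191);  4190210² − 179·313191² = 1 ✓

4190210 313191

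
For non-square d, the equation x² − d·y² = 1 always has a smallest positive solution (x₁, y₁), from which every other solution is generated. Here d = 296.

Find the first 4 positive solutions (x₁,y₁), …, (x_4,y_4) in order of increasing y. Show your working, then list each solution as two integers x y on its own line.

3699 215
27365201 1590570
202447753299 11767036645
1497708451540801 87052535509140

[17; 4,1,7,1,4,34] for √296; ℓ=6 ⇒ convergent index 5
a_0=17:  p_0=17·1+0=17,  q_0=17·0+1=1
a_1=4:  p_1=4·17+1=69,  q_1=4·1+0=4
a_2=1:  p_2=1·69+17=86,  q_2=1·4+1=5
a_3=7:  p_3=7·86+69=671,  q_3=7·5+4=39
a_4=1:  p_4=1·671+86=757,  q_4=1·39+5=44
a_5=4:  p_5=4·757+671=3699,  q_5=4·44+39=215
→ (3699, 215).  Check: 3699²=13682601, 296·215²=13682600, difference 1.
n=2: (3699,215)∘(3699,215) = (3699·3699+296·215·215, 3699·215+215·3699) = (27365201,1590570)
n=3: (27365201,1590570)∘(3699,215) = (3699·27365201+296·215·1590570, 3699·1590570+215·27365201) = (202447753299,11767036645)
n=4: (202447753299,11767036645)∘(3699,215) = (3699·202447753299+296·215·11767036645, 3699·11767036645+215·202447753299) = (1497708451540801,87052535509140)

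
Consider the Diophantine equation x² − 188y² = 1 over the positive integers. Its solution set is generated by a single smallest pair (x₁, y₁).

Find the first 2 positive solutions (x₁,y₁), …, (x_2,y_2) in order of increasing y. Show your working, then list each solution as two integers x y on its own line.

4607 336
42448897 3095904

√188 = [13; 1,2,2,6,2,2,1,26, …], period ℓ=8 (even) → k=7
a_0=13:  p_0=13·1+0=13,  q_0=13·0+1=1
…
a_6=2:  p_6=2·1330+617=3277,  q_6=2·97+45=239
a_7=1:  p_7=1·3277+1330=4607,  q_7=1·239+97=336
→ (4607, 336).  Check: 4607²=21224449, 188·336²=21224448, difference 1.
k=2:  x_2 = 4607·4607+188·336·336 = 42448897,  y_2 = 4607·336+336·4607 = 3095904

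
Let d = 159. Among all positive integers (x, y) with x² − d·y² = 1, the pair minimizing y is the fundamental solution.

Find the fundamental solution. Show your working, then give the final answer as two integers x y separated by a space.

√159 → a₀=12, period (1,1,1,1,3,1,1,1,1,24); ℓ=10 even so k=9
a_0=12:  p_0=12·1+0=12,  q_0=12·0+1=1
a_1=1:  p_1=1·12+1=13,  q_1=1·1+0=1
…
a_8=1:  p_8=1·517+290=807,  q_8=1·41+23=64
a_9=1:  p_9=1·807+517=1324,  q_9=1·64+41=105
→ (1324, 105).  Check: 1324²=1752976, 159·105²=1752975, difference 1.

1324 105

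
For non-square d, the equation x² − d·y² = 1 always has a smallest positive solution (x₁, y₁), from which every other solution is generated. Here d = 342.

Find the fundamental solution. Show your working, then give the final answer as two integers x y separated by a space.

37 2

√342 → a₀=18, period (2,36); ℓ=2 even so k=1
step 0: (18, 1)  from 18·(1,0) + (0,1)
step 1: (37, 2)  from 2·(18,1) + (1,0)
→ (37, 2).  Check: 37²=1369, 342·2²=1368, difference 1.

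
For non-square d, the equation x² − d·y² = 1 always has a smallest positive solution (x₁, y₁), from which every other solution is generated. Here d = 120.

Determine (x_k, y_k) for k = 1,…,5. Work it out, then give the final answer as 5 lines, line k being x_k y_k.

11 1
241 22
5291 483
116161 10604
2550251 232805

d=120: √d = [10; 1,20] (ℓ=2, even), read p_1/q_1
step 0: (10, 1)  from 10·(1,0) + (0,1)
step 1: (11, 1)  from 1·(10,1) + (1,0)
(x₁, y₁) = (11, 1);  11² − 120·1² = 1 ✓
k=2:  x_2 = 11·11+120·1·1 = 241,  y_2 = 11·1+1·11 = 22
k=3:  x_3 = 11·241+120·1·22 = 5291,  y_3 = 11·22+1·241 = 483
k=4:  x_4 = 11·5291+120·1·483 = 116161,  y_4 = 11·483+1·5291 = 10604
k=5:  x_5 = 11·116161+120·1·10604 = 2550251,  y_5 = 11·10604+1·116161 = 232805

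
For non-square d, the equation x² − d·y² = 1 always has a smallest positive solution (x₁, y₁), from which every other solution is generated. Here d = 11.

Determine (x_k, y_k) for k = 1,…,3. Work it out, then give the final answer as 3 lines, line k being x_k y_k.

d=11: √d = [3; 3,6] (ℓ=2, even), read p_1/q_1
k=0  a_k=3  p_k/q_k = 3/1
k=1  a_k=3  p_k/q_k = 10/3
(x₁, y₁) = (10, 3);  10² − 11·3² = 1 ✓
k=2:  x_2 = 10·10+11·3·3 = 199,  y_2 = 10·3+3·10 = 60
k=3:  x_3 = 10·199+11·3·60 = 3970,  y_3 = 10·60+3·199 = 1197

10 3
199 60
3970 1197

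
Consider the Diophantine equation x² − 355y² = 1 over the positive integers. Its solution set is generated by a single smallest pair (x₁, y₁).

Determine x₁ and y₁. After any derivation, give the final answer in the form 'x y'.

954809 50676

[18; 1,5,3,3,1,6,1,3,3,5,1,36] for √355; ℓ=12 ⇒ convergent index 11
k=0  a_k=18  p_k/q_k = 18/1
…
k=2  a_k=5  p_k/q_k = 113/6
…
k=8  a_k=3  p_k/q_k = 46463/2466
k=9  a_k=3  p_k/q_k = 151391/8035
k=10  a_k=5  p_k/q_k = 803418/42641
k=11  a_k=1  p_k/q_k = 954809/50676
fundamental: x₁=954809, y₁=50676  (since 911660226481 − 355·2568056976 = 1)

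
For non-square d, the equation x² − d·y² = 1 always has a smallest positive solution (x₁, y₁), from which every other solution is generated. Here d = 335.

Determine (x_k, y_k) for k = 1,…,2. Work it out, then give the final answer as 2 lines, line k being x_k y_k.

√335 = [18; 3,3,3,36, …], period ℓ=4 (even) → k=3
i=0: a=18 ⇒ p=18, q=1
…
i=2: a=3 ⇒ p=183, q=10
i=3: a=3 ⇒ p=604, q=33
(x₁, y₁) = (604, 33);  604² − 335·33² = 1 ✓
(604+33√335)^2 = 729631 + 39864√335

604 33
729631 39864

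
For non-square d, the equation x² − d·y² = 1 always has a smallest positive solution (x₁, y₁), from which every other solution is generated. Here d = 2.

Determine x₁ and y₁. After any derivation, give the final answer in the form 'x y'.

√2 → a₀=1, period (2); ℓ=1 odd so k=1
i=0: a=1 ⇒ p=1, q=1
i=1: a=2 ⇒ p=3, q=2
→ (3, 2).  Check: 3²=9, 2·2²=8, difference 1.

3 2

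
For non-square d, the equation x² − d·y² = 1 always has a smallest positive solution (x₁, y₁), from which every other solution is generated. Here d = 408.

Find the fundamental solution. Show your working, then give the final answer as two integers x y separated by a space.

√408 → a₀=20, period (5,40); ℓ=2 even so k=1
step 0: (20, 1)  from 20·(1,0) + (0,1)
step 1: (101, 5)  from 5·(20,1) + (1,0)
→ (101, 5).  Check: 101²=10201, 408·5²=10200, difference 1.

101 5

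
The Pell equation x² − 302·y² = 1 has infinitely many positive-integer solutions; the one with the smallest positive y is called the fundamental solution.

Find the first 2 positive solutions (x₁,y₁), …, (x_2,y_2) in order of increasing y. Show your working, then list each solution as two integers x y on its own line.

4276623 246092
36579008568257 2104885414632

d=302: √d = [17; 2,1,1,1,4,…,1,2,34] (ℓ=16, even), read p_15/q_15
k=0  a_k=17  p_k/q_k = 17/1
…
k=3  a_k=1  p_k/q_k = 87/5
k=4  a_k=1  p_k/q_k = 139/8
…
k=8  a_k=16  p_k/q_k = 34513/1986
k=9  a_k=1  p_k/q_k = 36581/2105
…
k=13  a_k=1  p_k/q_k = 1042237/59974
k=14  a_k=1  p_k/q_k = 1617193/93059
k=15  a_k=2  p_k/q_k = 4276623/246092
(x₁, y₁) = (4276623, 246092);  4276623² − 302·246092² = 1 ✓
n=2: (4276623,246092)∘(4276623,246092) = (4276623·4276623+302·246092·246092, 4276623·246092+246092·4276623) = (36579008568257,2104885414632)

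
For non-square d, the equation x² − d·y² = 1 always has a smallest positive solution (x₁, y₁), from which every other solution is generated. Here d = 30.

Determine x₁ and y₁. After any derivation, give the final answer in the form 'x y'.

√30 → a₀=5, period (2,10); ℓ=2 even so k=1
k=0  a_k=5  p_k/q_k = 5/1
k=1  a_k=2  p_k/q_k = 11/2
fundamental: x₁=11, y₁=2  (since 121 − 30·4 = 1)

11 2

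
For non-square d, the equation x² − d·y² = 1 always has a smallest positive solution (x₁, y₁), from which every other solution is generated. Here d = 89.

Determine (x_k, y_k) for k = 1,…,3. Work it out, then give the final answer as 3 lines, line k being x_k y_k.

√89 → a₀=9, period (2,3,3,2,18); ℓ=5 odd so k=9
k=0  a_k=9  p_k/q_k = 9/1
k=1  a_k=2  p_k/q_k = 19/2
…
k=7  a_k=3  p_k/q_k = 66019/6998
k=8  a_k=3  p_k/q_k = 216991/23001
k=9  a_k=2  p_k/q_k = 500001/53000
→ (500001, 53000).  Check: 500001²=250001000001, 89·53000²=250001000000, difference 1.
n=2: (500001,53000)∘(500001,53000) = (500001·500001+89·53000·53000, 500001·53000+53000·500001) = (500002000001,53000106000)
n=3: (500002000001,53000106000)∘(500001,53000) = (500001·500002000001+89·53000·53000106000, 500001·53000106000+53000·500002000001) = (500003000004500001,53000212000159000)

500001 53000
500002000001 53000106000
500003000004500001 53000212000159000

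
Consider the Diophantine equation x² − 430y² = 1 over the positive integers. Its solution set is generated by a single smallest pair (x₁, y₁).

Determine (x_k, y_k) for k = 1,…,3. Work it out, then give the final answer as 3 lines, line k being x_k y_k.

[20; 1,2,1,3,1,…,2,1,40] for √430; ℓ=14 ⇒ convergent index 13
i=0: a=20 ⇒ p=20, q=1
…
i=2: a=2 ⇒ p=62, q=3
i=3: a=1 ⇒ p=83, q=4
…
i=5: a=1 ⇒ p=394, q=19
i=6: a=6 ⇒ p=2675, q=129
i=7: a=8 ⇒ p=21794, q=1051
…
i=9: a=1 ⇒ p=155233, q=7486
i=10: a=3 ⇒ p=599138, q=28893
i=11: a=1 ⇒ p=754371, q=36379
i=12: a=2 ⇒ p=2107880, q=101651
i=13: a=1 ⇒ p=2862251, q=138030
→ (2862251, 138030).  Check: 2862251²=8192480787001, 430·138030²=8192480787000, difference 1.
(x_2, y_2) = (2862251·2862251 + 430·138030·138030, 2862251·138030 + 138030·2862251) = (16384961574001, 790153011060)
(x_3, y_3) = (2862251·16384961574001 + 430·138030·790153011060, 2862251·790153011060 + 138030·16384961574001) = (93795745300289010251, 4523232492118854090)

2862251 138030
16384961574001 790153011060
93795745300289010251 4523232492118854090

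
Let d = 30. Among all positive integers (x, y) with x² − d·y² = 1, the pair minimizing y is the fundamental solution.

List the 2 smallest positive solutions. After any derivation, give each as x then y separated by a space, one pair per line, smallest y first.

√30 → a₀=5, period (2,10); ℓ=2 even so k=1
i=0: a=5 ⇒ p=5, q=1
i=1: a=2 ⇒ p=11, q=2
fundamental: x₁=11, y₁=2  (since 121 − 30·4 = 1)
n=2: (11,2)∘(11,2) = (11·11+30·2·2, 11·2+2·11) = (241,44)

11 2
241 44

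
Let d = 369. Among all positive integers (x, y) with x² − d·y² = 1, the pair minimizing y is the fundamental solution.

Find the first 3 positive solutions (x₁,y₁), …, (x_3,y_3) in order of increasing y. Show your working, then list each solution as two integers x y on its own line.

8396801 437120
141012534067201 7340819306240
2368108374136006451201 123278797782910239360

√369 → a₀=19, period (4,1,3,2,7,4,7,2,3,1,4,38); ℓ=12 even so k=11
k=0  a_k=19  p_k/q_k = 19/1
…
k=2  a_k=1  p_k/q_k = 96/5
k=3  a_k=3  p_k/q_k = 365/19
…
k=5  a_k=7  p_k/q_k = 6147/320
…
k=10  a_k=1  p_k/q_k = 1758061/91521
k=11  a_k=4  p_k/q_k = 8396801/437120
(x₁, y₁) = (8396801, 437120);  8396801² − 369·437120² = 1 ✓
n=2: (8396801,437120)∘(8396801,437120) = (8396801·8396801+369·437120·437120, 8396801·437120+437120·8396801) = (141012534067201,7340819306240)
n=3: (141012534067201,7340819306240)∘(8396801,437120) = (8396801·141012534067201+369·437120·7340819306240, 8396801·7340819306240+437120·141012534067201) = (2368108374136006451201,123278797782910239360)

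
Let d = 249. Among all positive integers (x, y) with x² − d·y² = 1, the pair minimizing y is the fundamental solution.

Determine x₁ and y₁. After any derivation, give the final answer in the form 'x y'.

√249 = [15; 1,3,1,1,5,…,3,1,30, …], period ℓ=16 (even) → k=15
step 0: (15, 1)  from 15·(1,0) + (0,1)
step 1: (16, 1)  from 1·(15,1) + (1,0)
step 2: (63, 4)  from 3·(16,1) + (15,1)
step 3: (79, 5)  from 1·(63,4) + (16,1)
step 4: (142, 9)  from 1·(79,5) + (63,4)
step 5: (789, 50)  from 5·(142,9) + (79,5)
step 6: (931, 59)  from 1·(789,50) + (142,9)
step 7: (3582, 227)  from 3·(931,59) + (789,50)
step 8: (36751, 2329)  from 10·(3582,227) + (931,59)
step 9: (113835, 7214)  from 3·(36751,2329) + (3582,227)
…
step 11: (866765, 54929)  from 5·(150586,9543) + (113835,7214)
step 12: (1017351, 64472)  from 1·(866765,54929) + (150586,9543)
step 13: (1884116, 119401)  from 1·(1017351,64472) + (866765,54929)
step 14: (6669699, 422675)  from 3·(1884116,119401) + (1017351,64472)
step 15: (8553815, 542076)  from 1·(6669699,422675) + (1884116,119401)
(x₁, y₁) = (8553815, 542076);  8553815² − 249·542076² = 1 ✓

8553815 542076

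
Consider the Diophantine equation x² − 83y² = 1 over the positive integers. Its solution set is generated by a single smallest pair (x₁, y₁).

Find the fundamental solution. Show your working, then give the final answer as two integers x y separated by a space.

√83 = [9; 9,18, …], period ℓ=2 (even) → k=1
a_0=9:  p_0=9·1+0=9,  q_0=9·0+1=1
a_1=9:  p_1=9·9+1=82,  q_1=9·1+0=9
→ (82, 9).  Check: 82²=6724, 83·9²=6723, difference 1.

82 9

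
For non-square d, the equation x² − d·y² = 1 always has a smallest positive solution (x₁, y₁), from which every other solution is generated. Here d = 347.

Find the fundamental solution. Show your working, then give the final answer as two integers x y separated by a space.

641602 34443

√347 → a₀=18, period (1,1,1,2,4,…,1,1,36); ℓ=14 even so k=13
a_0=18:  p_0=18·1+0=18,  q_0=18·0+1=1
a_1=1:  p_1=1·18+1=19,  q_1=1·1+0=1
a_2=1:  p_2=1·19+18=37,  q_2=1·1+1=2
a_3=1:  p_3=1·37+19=56,  q_3=1·2+1=3
a_4=2:  p_4=2·56+37=149,  q_4=2·3+2=8
a_5=4:  p_5=4·149+56=652,  q_5=4·8+3=35
a_6=1:  p_6=1·652+149=801,  q_6=1·35+8=43
…
a_8=1:  p_8=1·14269+801=15070,  q_8=1·766+43=809
a_9=4:  p_9=4·15070+14269=74549,  q_9=4·809+766=4002
a_10=2:  p_10=2·74549+15070=164168,  q_10=2·4002+809=8813
a_11=1:  p_11=1·164168+74549=238717,  q_11=1·8813+4002=12815
a_12=1:  p_12=1·238717+164168=402885,  q_12=1·12815+8813=21628
a_13=1:  p_13=1·402885+238717=641602,  q_13=1·21628+12815=34443
fundamental: x₁=641602, y₁=34443  (since 411653126404 − 347·1186320249 = 1)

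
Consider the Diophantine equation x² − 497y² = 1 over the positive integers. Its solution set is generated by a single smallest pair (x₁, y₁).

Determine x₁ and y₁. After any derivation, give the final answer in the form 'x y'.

1201887 53912

√497 = [22; 3,2,2,5,6,5,2,2,3,44, …], period ℓ=10 (even) → k=9
k=0  a_k=22  p_k/q_k = 22/1
k=1  a_k=3  p_k/q_k = 67/3
…
k=5  a_k=6  p_k/q_k = 12685/569
k=6  a_k=5  p_k/q_k = 65476/2937
k=7  a_k=2  p_k/q_k = 143637/6443
k=8  a_k=2  p_k/q_k = 352750/15823
k=9  a_k=3  p_k/q_k = 1201887/53912
(x₁, y₁) = (1201887, 53912);  1201887² − 497·53912² = 1 ✓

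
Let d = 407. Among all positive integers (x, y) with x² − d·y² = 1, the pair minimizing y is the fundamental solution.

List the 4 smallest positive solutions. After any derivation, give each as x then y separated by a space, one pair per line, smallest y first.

[20; 5,1,2,1,5,40] for √407; ℓ=6 ⇒ convergent index 5
k=0  a_k=20  p_k/q_k = 20/1
…
k=4  a_k=1  p_k/q_k = 464/23
k=5  a_k=5  p_k/q_k = 2663/132
fundamental: x₁=2663, y₁=132  (since 7091569 − 407·17424 = 1)
(2663+132√407)^2 = 14183137 + 703032√407
(2663+132√407)^3 = 75539384999 + 3744348300√407
(2663+132√407)^4 = 402322750321537 + 19942398342768√407

2663 132
14183137 703032
75539384999 3744348300
402322750321537 19942398342768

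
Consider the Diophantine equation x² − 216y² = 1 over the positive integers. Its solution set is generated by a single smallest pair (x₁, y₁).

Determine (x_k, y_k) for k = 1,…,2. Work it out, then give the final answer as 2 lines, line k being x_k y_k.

√216 → a₀=14, period (1,2,3,2,1,28); ℓ=6 even so k=5
step 0: (14, 1)  from 14·(1,0) + (0,1)
…
step 4: (338, 23)  from 2·(147,10) + (44,3)
step 5: (485, 33)  from 1·(338,23) + (147,10)
fundamental: x₁=485, y₁=33  (since 235225 − 216·1089 = 1)
n=2: (485,33)∘(485,33) = (485·485+216·33·33, 485·33+33·485) = (470449,32010)

485 33
470449 32010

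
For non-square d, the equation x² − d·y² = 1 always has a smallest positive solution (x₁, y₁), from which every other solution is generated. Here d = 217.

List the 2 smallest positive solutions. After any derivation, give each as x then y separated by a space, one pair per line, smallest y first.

3844063 260952
29553640695937 2006231855952

[14; 1,2,1,2,1,…,2,1,28] for √217; ℓ=16 ⇒ convergent index 15
a_0=14:  p_0=14·1+0=14,  q_0=14·0+1=1
a_1=1:  p_1=1·14+1=15,  q_1=1·1+0=1
a_2=2:  p_2=2·15+14=44,  q_2=2·1+1=3
…
a_4=2:  p_4=2·59+44=162,  q_4=2·4+3=11
a_5=1:  p_5=1·162+59=221,  q_5=1·11+4=15
…
a_8=4:  p_8=4·3668+383=15055,  q_8=4·249+26=1022
a_9=9:  p_9=9·15055+3668=139163,  q_9=9·1022+249=9447
…
a_12=2:  p_12=2·293381+154218=740980,  q_12=2·19916+10469=50301
…
a_14=2:  p_14=2·1034361+740980=2809702,  q_14=2·70217+50301=190735
a_15=1:  p_15=1·2809702+1034361=3844063,  q_15=1·190735+70217=260952
fundamental: x₁=3844063, y₁=260952  (since 14776820347969 − 217·68095946304 = 1)
(x_2, y_2) = (3844063·3844063 + 217·260952·260952, 3844063·260952 + 260952·3844063) = (29553640695937, 2006231855952)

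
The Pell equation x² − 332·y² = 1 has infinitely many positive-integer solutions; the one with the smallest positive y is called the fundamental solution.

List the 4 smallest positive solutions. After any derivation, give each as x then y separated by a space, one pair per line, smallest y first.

13447 738
361643617 19847772
9726043422151 533785979430
261572211433685377 14355640110942648

[18; 4,1,1,8,1,1,4,36] for √332; ℓ=8 ⇒ convergent index 7
i=0: a=18 ⇒ p=18, q=1
…
i=3: a=1 ⇒ p=164, q=9
i=4: a=8 ⇒ p=1403, q=77
…
i=6: a=1 ⇒ p=2970, q=163
i=7: a=4 ⇒ p=13447, q=738
→ (13447, 738).  Check: 13447²=180821809, 332·738²=180821808, difference 1.
n=2: (13447,738)∘(13447,738) = (13447·13447+332·738·738, 13447·738+738·13447) = (361643617,19847772)
n=3: (361643617,19847772)∘(13447,738) = (13447·361643617+332·738·19847772, 13447·19847772+738·361643617) = (9726043422151,533785979430)
n=4: (9726043422151,533785979430)∘(13447,738) = (13447·9726043422151+332·738·533785979430, 13447·533785979430+738·9726043422151) = (261572211433685377,14355640110942648)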